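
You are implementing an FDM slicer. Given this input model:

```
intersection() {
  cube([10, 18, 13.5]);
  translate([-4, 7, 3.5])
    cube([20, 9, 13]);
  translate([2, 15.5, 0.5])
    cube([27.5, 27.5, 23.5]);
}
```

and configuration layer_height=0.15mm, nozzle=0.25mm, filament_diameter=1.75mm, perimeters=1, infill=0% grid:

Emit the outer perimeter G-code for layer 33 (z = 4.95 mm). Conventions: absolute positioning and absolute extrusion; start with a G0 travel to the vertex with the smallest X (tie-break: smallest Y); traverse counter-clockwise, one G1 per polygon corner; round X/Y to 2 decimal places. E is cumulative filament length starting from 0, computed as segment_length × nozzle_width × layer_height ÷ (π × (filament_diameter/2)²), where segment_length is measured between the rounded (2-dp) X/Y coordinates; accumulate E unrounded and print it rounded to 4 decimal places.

At z = 4.95 mm: the cube is present — its section is the full 10×18 rectangle; the cube at (-4, 7) (footprint 20×9) is included at this height; the cube at (2, 15.5) (footprint 27.5×27.5) is included at this height; After intersecting: the 20×9 cube at (-4, 7) partially overlaps the 10×18 cube; clipping to the common part keeps 90.00 mm²; the 27.5×27.5 cube at (2, 15.5) partially overlaps the running intersection; clipping to the common part keeps 4.00 mm² — 1 connected region. The outline is a single polygon with 4 vertices. Extrusion per mm of travel: 0.25 × 0.15 / (π × 0.875²) = 0.015591. Accumulating E over each segment gives final E = 0.2650.

G0 X2.00 Y15.50 Z4.95
G1 X10.00 Y15.50 E0.1247
G1 X10.00 Y16.00 E0.1325
G1 X2.00 Y16.00 E0.2572
G1 X2.00 Y15.50 E0.2650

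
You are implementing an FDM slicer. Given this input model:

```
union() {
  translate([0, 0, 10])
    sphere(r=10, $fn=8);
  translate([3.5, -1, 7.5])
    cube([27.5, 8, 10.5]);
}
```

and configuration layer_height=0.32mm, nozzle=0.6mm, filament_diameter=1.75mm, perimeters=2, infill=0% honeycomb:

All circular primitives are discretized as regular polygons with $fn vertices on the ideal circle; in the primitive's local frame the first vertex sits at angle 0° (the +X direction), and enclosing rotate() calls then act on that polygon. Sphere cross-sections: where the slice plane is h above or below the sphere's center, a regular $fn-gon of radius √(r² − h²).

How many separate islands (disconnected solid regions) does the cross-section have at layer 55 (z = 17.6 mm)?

At z = 17.6 mm: the sphere: section is a regular 8-gon, circumradius = √(r²−h²) = √(10²−7.6²) = 6.499; the cube at (3.5, -1) is present — its section is the full 27.5×8 rectangle; Taking the union: the regions partially overlap (shared area 12.45 mm²), so overlapping operands fuse into one piece — 1 connected region. Overall, the cross-section is a single solid region. Island count = 1.

1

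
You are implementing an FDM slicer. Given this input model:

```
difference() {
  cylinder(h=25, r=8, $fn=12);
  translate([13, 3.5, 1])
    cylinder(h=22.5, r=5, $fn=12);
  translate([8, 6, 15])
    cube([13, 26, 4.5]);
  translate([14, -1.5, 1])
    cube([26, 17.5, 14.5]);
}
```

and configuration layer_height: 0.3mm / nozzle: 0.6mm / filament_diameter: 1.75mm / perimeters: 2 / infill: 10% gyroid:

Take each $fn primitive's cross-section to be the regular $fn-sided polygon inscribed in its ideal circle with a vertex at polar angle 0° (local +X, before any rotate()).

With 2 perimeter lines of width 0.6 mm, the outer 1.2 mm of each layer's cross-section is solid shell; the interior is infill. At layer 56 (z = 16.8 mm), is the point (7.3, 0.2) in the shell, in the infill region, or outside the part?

shell

At z = 16.8 mm: the cylinder: section is a regular 12-gon, circumradius r=8; the r=5 cylinder at (13, 3.5) gives a regular 12-gon of circumradius 5 (constant along its height); the cube at (8, 6) is present — its section is the full 13×26 rectangle; the cube at (14, -1.5) is not intersected at this z (z outside [1, 15.5]); After the difference (first − rest): starting from the r=8 cylinder, the r=5 cylinder at (13, 3.5) misses the remaining region (no effect); the 13×26 cube at (8, 6) misses the remaining region (no effect) — 1 connected region. Overall, the cross-section is a single solid region. The nearest boundary edge runs (6.93, 4.00)→(8.00, 0.00); distance from the point to it = 0.62 mm. The point is inside the cross-section, 0.62 mm from the nearest boundary — within the 1.2 mm shell band (2 × 0.6).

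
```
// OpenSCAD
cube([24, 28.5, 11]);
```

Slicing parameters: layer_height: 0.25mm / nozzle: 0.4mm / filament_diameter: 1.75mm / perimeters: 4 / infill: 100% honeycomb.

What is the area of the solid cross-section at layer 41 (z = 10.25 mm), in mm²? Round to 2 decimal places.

684.00 mm²

At z = 10.25 mm: the cube (footprint 24×28.5) is included at this height (area 684.00 mm²). Overall, the cross-section is a single solid region. Net area = 684.00 mm².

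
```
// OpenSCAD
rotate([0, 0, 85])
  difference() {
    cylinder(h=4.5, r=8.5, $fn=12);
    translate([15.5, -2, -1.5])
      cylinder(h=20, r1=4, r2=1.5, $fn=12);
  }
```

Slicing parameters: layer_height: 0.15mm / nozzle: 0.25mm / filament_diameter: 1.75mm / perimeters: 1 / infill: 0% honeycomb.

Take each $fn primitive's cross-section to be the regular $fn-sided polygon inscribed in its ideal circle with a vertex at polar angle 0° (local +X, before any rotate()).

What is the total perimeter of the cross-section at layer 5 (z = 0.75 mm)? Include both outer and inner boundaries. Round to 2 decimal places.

52.80 mm

At z = 0.75 mm: the r=8.5 cylinder contributes a regular 12-gon of circumradius 8.5 (perimeter = 2·12·8.500·sin(180°/12) = 52.80 mm); the cone at (15.5, -2): at t=0.113 of its height the radius interpolates to r₁+(r₂−r₁)t = 3.719, giving a regular 12-gon of that circumradius (perimeter = 2·12·3.719·sin(180°/12) = 23.10 mm); After the difference (first − rest): starting from the r=8.5 cylinder, the cone at (15.5, -2) misses the remaining region (no effect) — boundary = 52.80 mm; (whole slice rotated 85° about Z — lengths, areas and connectivity unchanged). Overall, the cross-section is a single solid region. Total boundary length (outer) = 52.80 mm.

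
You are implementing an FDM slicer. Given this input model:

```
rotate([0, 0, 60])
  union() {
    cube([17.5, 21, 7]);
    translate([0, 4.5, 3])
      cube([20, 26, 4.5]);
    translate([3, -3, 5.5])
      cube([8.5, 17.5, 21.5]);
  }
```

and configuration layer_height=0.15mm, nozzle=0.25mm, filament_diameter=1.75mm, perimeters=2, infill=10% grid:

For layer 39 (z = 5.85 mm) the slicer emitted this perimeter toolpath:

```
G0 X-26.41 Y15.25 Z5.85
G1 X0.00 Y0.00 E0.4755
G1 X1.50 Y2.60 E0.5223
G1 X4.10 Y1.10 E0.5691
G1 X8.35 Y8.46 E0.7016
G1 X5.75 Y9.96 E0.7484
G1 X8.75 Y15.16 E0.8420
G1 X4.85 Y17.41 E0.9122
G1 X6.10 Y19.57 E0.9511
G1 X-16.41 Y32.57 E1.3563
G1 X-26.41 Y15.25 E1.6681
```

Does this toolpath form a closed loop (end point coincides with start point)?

yes

Start point (G0): (-26.41, 15.25). End point (last G1): the path returns to the start — closed.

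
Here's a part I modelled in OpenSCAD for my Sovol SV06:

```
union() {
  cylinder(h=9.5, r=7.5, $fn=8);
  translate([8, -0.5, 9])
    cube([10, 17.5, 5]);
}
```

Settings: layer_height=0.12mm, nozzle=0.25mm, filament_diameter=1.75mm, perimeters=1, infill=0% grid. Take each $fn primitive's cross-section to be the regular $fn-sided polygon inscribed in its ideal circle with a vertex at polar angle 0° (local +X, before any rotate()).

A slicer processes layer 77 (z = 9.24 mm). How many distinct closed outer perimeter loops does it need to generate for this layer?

At z = 9.24 mm: the r=7.5 cylinder contributes a regular 8-gon of circumradius 7.5; the cube at (8, -0.5) is present — its section is the full 10×17.5 rectangle; Taking the union: the 2 present regions are separate (no shared area or edge), so areas and boundary lengths simply add and each stays a separate island — 2 connected regions. The result has 2 disconnected regions.

2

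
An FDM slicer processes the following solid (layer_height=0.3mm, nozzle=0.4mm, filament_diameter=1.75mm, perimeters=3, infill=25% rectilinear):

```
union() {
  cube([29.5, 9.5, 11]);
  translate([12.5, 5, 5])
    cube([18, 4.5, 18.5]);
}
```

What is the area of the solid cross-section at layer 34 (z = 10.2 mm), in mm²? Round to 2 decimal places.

284.75 mm²

At z = 10.2 mm: the cube is present — its section is the full 29.5×9.5 rectangle (area 280.25 mm²); the cube at (12.5, 5) (footprint 18×4.5) is included at this height (area 81.00 mm²); Taking the union: the regions partially overlap — summed areas 361.25 mm² minus the doubly-counted overlap 76.50 mm² gives 284.75 mm² — area = 284.75 mm². Overall, the cross-section is a single solid region. Net area = 284.75 mm².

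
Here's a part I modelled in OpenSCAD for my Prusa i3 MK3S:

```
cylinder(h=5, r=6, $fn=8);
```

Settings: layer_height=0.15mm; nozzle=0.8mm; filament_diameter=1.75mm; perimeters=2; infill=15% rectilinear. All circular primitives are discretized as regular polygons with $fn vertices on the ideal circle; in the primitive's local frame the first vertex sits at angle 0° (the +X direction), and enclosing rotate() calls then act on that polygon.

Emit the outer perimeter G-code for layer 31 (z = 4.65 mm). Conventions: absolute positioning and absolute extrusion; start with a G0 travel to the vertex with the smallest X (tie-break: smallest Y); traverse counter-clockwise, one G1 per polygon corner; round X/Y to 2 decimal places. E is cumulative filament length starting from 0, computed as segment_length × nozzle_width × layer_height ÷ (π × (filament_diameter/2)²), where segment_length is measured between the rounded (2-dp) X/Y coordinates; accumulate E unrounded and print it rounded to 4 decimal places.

G0 X-6.00 Y0.00 Z4.65
G1 X-4.24 Y-4.24 E0.2290
G1 X0.00 Y-6.00 E0.4581
G1 X4.24 Y-4.24 E0.6871
G1 X6.00 Y0.00 E0.9161
G1 X4.24 Y4.24 E1.1452
G1 X0.00 Y6.00 E1.3742
G1 X-4.24 Y4.24 E1.6032
G1 X-6.00 Y0.00 E1.8323

At z = 4.65 mm: the cylinder: section is a regular 8-gon, circumradius r=6. The outline is a single polygon with 8 vertices. Extrusion per mm of travel: 0.8 × 0.15 / (π × 0.875²) = 0.049890. Accumulating E over each segment gives final E = 1.8323.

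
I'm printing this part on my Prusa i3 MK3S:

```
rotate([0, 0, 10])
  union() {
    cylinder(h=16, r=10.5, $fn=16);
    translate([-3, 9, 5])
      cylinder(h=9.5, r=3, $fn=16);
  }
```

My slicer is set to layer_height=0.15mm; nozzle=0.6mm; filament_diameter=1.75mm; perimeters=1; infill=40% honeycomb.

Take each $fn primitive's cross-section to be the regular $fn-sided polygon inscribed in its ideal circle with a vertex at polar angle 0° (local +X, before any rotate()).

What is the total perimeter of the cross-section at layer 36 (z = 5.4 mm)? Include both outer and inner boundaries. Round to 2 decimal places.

68.05 mm

At z = 5.4 mm: the r=10.5 cylinder contributes a regular 16-gon of circumradius 10.5 (perimeter = 2·16·10.500·sin(180°/16) = 65.55 mm); the cylinder at (-3, 9): section is a regular 16-gon, circumradius r=3 (perimeter = 2·16·3.000·sin(180°/16) = 18.73 mm); Taking the union: the regions partially overlap (shared area 18.07 mm²), so the edge portions inside another operand are dropped and the merged outline is re-measured after clipping — boundary = 68.05 mm; (whole slice rotated 10° about Z — lengths, areas and connectivity unchanged). Overall, the cross-section is a single solid region. Total boundary length (outer) = 68.05 mm.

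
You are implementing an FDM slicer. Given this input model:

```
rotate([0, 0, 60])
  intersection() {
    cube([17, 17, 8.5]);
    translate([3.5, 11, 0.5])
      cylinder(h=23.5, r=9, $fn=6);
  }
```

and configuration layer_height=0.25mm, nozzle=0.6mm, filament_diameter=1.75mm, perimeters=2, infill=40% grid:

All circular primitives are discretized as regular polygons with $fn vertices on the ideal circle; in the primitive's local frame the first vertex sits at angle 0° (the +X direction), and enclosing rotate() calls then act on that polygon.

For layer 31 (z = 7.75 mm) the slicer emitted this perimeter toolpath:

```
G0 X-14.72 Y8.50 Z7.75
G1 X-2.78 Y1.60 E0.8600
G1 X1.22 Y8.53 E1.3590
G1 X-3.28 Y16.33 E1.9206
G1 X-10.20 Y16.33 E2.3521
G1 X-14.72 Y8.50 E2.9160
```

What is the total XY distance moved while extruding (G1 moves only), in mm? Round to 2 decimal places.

Sum the Euclidean lengths of each G1 segment: total = 46.76 mm.

46.76 mm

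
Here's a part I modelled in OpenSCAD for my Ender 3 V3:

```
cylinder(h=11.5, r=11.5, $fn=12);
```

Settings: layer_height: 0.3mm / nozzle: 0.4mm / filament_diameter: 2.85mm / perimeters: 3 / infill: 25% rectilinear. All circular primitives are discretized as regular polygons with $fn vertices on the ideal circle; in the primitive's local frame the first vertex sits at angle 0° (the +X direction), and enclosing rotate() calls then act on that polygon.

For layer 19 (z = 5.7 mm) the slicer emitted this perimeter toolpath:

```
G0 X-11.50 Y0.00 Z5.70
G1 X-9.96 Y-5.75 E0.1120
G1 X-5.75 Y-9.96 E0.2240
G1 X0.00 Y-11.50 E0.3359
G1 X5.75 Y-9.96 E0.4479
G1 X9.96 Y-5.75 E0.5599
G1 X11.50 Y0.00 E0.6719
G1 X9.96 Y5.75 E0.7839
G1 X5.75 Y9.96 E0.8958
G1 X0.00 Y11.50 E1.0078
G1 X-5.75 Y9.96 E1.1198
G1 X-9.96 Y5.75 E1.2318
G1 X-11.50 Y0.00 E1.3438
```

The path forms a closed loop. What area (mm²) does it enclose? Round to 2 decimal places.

Apply the shoelace formula to the sequence of (X, Y) vertices; enclosed area = 396.78 mm².

396.78 mm²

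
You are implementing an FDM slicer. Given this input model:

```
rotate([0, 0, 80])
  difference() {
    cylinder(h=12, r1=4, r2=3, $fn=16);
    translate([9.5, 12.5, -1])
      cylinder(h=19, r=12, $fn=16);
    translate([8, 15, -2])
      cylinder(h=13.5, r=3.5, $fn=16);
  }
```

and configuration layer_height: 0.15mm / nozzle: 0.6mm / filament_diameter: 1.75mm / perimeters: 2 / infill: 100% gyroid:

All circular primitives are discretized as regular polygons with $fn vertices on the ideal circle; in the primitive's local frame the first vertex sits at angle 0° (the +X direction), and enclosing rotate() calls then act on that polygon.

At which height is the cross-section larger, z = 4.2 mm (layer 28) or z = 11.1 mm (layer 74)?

layer 28 (z = 4.2 mm)

Layer 28 (z = 4.2): the cone contributes a regular 16-gon of circumradius 3.650 (interpolated between r1=4 and r2=3 at t=0.350) (area = (16/2)·3.650²·sin(360°/16) = 40.79 mm²); the r=12 cylinder at (9.5, 12.5) contributes a regular 16-gon of circumradius 12 (area = (16/2)·12.000²·sin(360°/16) = 440.85 mm²); the r=3.5 cylinder at (8, 15) contributes a regular 16-gon of circumradius 3.5 (area = (16/2)·3.500²·sin(360°/16) = 37.50 mm²); After the difference (first − rest): starting from the cone (40.79 mm²), the r=12 cylinder at (9.5, 12.5) misses the remaining region (no effect); the r=3.5 cylinder at (8, 15) misses the remaining region (no effect) — area = 40.79 mm²; (rotated 80° about Z; rotation is an isometry so areas/perimeters/island counts are preserved). So its area = 40.79 mm². Layer 74 (z = 11.1): the cone: at t=0.925 of its height the radius interpolates to r₁+(r₂−r₁)t = 3.075, giving a regular 16-gon of that circumradius (area = (16/2)·3.075²·sin(360°/16) = 28.95 mm²); the cylinder at (9.5, 12.5): section is a regular 16-gon, circumradius r=12 (area = (16/2)·12.000²·sin(360°/16) = 440.85 mm²); the r=3.5 cylinder at (8, 15) contributes a regular 16-gon of circumradius 3.5 (area = (16/2)·3.500²·sin(360°/16) = 37.50 mm²); Subtracting the remaining from the first: starting from the cone (28.95 mm²), the r=12 cylinder at (9.5, 12.5) misses the remaining region (no effect); the r=3.5 cylinder at (8, 15) misses the remaining region (no effect) — area = 28.95 mm²; (whole slice rotated 80° about Z — lengths, areas and connectivity unchanged). So its area = 28.95 mm². Layer 28 is larger (40.79 vs 28.95 mm²).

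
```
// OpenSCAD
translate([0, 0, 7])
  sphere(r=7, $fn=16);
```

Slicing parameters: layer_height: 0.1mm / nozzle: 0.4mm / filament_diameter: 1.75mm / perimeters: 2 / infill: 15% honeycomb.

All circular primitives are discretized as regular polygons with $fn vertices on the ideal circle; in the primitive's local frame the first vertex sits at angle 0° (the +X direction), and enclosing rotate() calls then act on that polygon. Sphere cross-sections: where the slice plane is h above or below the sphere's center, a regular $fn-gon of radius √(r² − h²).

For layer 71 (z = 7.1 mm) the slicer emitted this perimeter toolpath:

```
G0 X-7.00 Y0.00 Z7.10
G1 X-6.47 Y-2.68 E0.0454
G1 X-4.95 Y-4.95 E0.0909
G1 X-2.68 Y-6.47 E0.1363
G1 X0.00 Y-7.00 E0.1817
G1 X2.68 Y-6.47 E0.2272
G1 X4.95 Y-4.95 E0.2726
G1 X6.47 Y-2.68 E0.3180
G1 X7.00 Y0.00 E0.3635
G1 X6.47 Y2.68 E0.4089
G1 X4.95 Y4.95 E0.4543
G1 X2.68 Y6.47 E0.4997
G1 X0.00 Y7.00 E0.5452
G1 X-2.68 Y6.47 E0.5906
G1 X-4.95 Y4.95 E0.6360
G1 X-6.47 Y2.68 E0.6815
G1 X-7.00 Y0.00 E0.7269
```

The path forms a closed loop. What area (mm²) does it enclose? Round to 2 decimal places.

150.08 mm²

Apply the shoelace formula to the sequence of (X, Y) vertices; enclosed area = 150.08 mm².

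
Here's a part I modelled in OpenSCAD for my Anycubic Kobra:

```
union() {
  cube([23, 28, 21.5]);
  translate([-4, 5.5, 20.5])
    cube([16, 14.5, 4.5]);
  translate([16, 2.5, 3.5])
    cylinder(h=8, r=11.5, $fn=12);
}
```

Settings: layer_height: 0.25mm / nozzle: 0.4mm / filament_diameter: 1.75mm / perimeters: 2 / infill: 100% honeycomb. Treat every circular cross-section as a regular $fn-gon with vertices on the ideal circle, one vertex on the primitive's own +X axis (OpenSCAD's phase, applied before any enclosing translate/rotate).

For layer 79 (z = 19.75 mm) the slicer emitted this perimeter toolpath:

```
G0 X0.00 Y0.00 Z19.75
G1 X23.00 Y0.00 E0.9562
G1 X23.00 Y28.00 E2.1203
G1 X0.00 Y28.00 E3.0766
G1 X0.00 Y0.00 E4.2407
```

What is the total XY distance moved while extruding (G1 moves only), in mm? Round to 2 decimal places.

102.00 mm

Sum the Euclidean lengths of each G1 segment: total = 102.00 mm.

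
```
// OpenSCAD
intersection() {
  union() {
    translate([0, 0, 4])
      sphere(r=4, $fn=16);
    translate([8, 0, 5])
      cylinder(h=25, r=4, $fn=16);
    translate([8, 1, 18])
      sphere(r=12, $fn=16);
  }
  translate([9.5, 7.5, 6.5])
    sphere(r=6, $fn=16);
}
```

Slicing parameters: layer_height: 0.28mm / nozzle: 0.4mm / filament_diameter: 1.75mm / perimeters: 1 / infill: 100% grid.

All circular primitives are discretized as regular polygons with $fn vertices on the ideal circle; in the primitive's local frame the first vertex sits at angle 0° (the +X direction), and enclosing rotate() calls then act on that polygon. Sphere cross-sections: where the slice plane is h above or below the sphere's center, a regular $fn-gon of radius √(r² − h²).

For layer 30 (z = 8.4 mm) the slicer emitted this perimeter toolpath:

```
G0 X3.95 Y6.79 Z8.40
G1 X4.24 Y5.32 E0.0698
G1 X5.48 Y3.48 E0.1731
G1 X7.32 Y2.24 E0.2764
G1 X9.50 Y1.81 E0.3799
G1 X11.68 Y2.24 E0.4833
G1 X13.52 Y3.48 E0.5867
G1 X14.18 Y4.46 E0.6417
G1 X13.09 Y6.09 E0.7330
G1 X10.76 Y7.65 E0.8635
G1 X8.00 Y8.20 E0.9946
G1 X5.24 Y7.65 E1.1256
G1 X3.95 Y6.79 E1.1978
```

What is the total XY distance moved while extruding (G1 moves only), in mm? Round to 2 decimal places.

Sum the Euclidean lengths of each G1 segment: total = 25.72 mm.

25.72 mm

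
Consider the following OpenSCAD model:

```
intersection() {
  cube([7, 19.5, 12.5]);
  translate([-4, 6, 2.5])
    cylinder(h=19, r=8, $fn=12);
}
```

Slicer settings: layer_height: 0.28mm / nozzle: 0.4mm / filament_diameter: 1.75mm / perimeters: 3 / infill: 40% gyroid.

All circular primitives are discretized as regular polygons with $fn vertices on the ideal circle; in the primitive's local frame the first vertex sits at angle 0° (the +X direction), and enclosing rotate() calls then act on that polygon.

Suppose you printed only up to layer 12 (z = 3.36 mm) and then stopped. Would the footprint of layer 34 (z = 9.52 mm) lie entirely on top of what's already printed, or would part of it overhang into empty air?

Compare the two slices. At z = 3.36: the cube (footprint 7×19.5) is included at this height (area 136.50 mm²); the r=8 cylinder at (-4, 6) gives a regular 12-gon of circumradius 8 (constant along its height) (area = (12/2)·8.000²·sin(360°/12) = 192.00 mm²); Keeping only the common overlap: the r=8 cylinder at (-4, 6) partially overlaps the 7×19.5 cube; clipping to the common part keeps 35.86 mm² — area = 35.86 mm². At z = 9.52: the 7×19.5 cube contributes its full rectangle (area 136.50 mm²); the cylinder at (-4, 6): section is a regular 12-gon, circumradius r=8 (area = (12/2)·8.000²·sin(360°/12) = 192.00 mm²); After intersecting: the r=8 cylinder at (-4, 6) partially overlaps the 7×19.5 cube; clipping to the common part keeps 35.86 mm² — area = 35.86 mm². Checking containment: the cross-section at z = 9.52 is a subset of the cross-section at z = 3.36.

entirely on top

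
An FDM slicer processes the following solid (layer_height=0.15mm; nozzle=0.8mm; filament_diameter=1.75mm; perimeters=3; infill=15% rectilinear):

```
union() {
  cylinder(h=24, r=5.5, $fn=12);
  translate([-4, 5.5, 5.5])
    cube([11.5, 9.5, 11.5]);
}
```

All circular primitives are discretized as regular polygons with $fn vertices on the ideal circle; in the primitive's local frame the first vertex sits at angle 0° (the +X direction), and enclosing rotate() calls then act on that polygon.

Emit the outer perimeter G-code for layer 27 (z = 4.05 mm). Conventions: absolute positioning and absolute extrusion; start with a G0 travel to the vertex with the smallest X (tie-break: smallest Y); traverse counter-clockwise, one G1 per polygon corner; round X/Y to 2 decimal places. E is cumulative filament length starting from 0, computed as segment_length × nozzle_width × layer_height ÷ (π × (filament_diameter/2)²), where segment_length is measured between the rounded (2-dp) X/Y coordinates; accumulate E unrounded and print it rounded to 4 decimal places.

G0 X-5.50 Y0.00 Z4.05
G1 X-4.76 Y-2.75 E0.1421
G1 X-2.75 Y-4.76 E0.2839
G1 X0.00 Y-5.50 E0.4260
G1 X2.75 Y-4.76 E0.5681
G1 X4.76 Y-2.75 E0.7099
G1 X5.50 Y0.00 E0.8519
G1 X4.76 Y2.75 E0.9940
G1 X2.75 Y4.76 E1.1358
G1 X0.00 Y5.50 E1.2779
G1 X-2.75 Y4.76 E1.4200
G1 X-4.76 Y2.75 E1.5618
G1 X-5.50 Y0.00 E1.7039

At z = 4.05 mm: the r=5.5 cylinder contributes a regular 12-gon of circumradius 5.5; the cube at (-4, 5.5) is not intersected at this z (z outside [5.5, 17]); Merging all regions: only the r=5.5 cylinder is present, so the union is just that shape — 1 connected region. The outline is a single polygon with 12 vertices. Extrusion per mm of travel: 0.8 × 0.15 / (π × 0.875²) = 0.049890. Accumulating E over each segment gives final E = 1.7039.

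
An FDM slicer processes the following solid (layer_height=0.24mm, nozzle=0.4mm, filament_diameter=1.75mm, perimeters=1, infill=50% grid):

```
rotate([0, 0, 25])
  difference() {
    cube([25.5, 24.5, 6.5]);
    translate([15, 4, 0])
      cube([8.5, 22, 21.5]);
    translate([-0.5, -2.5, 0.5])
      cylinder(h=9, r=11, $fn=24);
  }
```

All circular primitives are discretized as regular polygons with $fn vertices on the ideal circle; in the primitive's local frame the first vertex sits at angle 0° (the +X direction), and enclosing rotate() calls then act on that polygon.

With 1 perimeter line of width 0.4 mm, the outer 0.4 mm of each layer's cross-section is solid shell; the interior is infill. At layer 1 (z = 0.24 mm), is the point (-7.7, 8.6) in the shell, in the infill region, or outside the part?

outside

At z = 0.24 mm: the cube (footprint 25.5×24.5) is included at this height; the cube at (15, 4) (footprint 8.5×22) is included at this height; the cylinder at (-0.5, -2.5) is absent (z outside [0.5, 9.5]); After the difference (first − rest): starting from the 25.5×24.5 cube, the 8.5×22 cube at (15, 4) partially overlaps it — only the 174.25 mm² overlap (of its 187.00 mm²) is removed, clipping the outline — 1 connected region; (whole slice rotated 25° about Z — lengths, areas and connectivity unchanged). Overall, the cross-section is a single solid region. Undo the 25° rotation: the query point maps to (-3.344, 11.048) in the un-rotated model frame. The nearest boundary edge runs (0.00, 0.00)→(0.00, 24.50); distance from the point to it = 3.34 mm. The point is not inside any of the regions above, so it lies outside the cross-section (3.34 mm from the nearest boundary).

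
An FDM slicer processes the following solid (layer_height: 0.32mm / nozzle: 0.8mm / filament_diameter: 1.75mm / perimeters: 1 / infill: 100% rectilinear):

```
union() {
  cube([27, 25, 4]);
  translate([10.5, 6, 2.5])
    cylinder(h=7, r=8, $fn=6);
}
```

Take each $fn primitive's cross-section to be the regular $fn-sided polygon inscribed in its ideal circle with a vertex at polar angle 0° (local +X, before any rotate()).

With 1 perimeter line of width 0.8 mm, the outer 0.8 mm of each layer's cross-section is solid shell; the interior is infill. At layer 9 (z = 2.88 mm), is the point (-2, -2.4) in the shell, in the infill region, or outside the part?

outside

At z = 2.88 mm: the cube is present — its section is the full 27×25 rectangle; the r=8 cylinder at (10.5, 6) gives a regular 6-gon of circumradius 8 (constant along its height); Combining (union): the regions partially overlap (shared area 158.35 mm²), so overlapping operands fuse into one piece — 1 connected region. Overall, the cross-section is a single solid region. The nearest boundary edge runs (5.96, 0.00)→(0.00, 0.00); distance from the point to it = 3.12 mm. The point is not inside any of the regions above, so it lies outside the cross-section (3.12 mm from the nearest boundary).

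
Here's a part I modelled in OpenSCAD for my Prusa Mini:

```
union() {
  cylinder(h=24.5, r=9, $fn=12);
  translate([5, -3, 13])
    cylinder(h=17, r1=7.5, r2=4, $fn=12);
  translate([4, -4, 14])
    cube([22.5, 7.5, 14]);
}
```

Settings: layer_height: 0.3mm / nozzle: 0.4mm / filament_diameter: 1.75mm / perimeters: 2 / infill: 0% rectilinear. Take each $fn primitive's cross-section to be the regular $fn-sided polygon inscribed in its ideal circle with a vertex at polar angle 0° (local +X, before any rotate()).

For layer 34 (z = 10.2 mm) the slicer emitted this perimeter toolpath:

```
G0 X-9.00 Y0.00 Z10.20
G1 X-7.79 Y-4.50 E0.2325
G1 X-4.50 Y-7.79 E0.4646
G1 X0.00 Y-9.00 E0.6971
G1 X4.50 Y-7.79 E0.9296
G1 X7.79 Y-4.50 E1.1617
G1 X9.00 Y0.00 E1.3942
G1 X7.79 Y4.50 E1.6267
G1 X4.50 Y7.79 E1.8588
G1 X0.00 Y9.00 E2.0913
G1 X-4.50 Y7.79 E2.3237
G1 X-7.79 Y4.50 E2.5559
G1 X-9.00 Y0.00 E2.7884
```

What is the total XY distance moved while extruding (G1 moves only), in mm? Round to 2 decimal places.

55.89 mm

Sum the Euclidean lengths of each G1 segment: total = 55.89 mm.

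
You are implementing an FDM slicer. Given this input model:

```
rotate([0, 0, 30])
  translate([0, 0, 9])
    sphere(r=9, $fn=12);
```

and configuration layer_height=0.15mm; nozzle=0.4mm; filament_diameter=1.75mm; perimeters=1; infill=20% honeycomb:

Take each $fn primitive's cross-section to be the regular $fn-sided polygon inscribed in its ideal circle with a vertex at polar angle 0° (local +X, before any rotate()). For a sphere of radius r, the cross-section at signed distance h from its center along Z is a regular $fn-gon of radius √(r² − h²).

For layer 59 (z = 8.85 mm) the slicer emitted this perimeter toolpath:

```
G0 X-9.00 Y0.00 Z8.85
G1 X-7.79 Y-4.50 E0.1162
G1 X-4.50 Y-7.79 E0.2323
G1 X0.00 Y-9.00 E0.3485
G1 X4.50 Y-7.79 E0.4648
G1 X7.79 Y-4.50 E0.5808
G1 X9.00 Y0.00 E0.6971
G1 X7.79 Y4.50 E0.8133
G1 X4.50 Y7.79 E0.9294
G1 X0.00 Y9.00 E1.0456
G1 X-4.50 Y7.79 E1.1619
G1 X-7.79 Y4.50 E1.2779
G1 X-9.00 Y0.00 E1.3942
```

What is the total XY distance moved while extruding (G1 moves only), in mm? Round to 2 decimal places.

55.89 mm

Sum the Euclidean lengths of each G1 segment: total = 55.89 mm.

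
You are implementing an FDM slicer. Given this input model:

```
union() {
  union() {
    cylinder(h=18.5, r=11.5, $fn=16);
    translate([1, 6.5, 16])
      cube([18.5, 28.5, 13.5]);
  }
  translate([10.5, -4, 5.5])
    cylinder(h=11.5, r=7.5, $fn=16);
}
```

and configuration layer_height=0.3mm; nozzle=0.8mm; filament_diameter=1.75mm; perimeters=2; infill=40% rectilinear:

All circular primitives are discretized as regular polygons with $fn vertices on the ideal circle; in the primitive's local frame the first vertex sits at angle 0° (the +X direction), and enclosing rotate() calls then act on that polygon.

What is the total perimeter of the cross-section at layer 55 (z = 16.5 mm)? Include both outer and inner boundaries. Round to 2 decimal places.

At z = 16.5 mm: the cylinder: section is a regular 16-gon, circumradius r=11.5 (perimeter = 2·16·11.500·sin(180°/16) = 71.79 mm); the cube at (1, 6.5) is present — its section is the full 18.5×28.5 rectangle (perimeter 94.00 mm); Combining (union): the regions partially overlap (shared area 26.81 mm²), so the edge portions inside another operand are dropped and the merged outline is re-measured after clipping — boundary = 142.85 mm; the r=7.5 cylinder at (10.5, -4) gives a regular 16-gon of circumradius 7.5 (constant along its height) (perimeter = 2·16·7.500·sin(180°/16) = 46.82 mm); Taking the union: the regions partially overlap (shared area 75.63 mm²), so the edge portions inside another operand are dropped and the merged outline is re-measured after clipping — boundary = 155.79 mm. Overall, the cross-section is a single solid region. Total boundary length (outer) = 155.79 mm.

155.79 mm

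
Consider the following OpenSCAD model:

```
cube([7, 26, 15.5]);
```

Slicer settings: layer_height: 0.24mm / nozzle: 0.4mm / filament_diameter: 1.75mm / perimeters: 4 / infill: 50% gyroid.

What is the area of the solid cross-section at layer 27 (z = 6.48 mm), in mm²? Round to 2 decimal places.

182.00 mm²

At z = 6.48 mm: the 7×26 cube contributes its full rectangle (area 182.00 mm²). Overall, the cross-section is a single solid region. Net area = 182.00 mm².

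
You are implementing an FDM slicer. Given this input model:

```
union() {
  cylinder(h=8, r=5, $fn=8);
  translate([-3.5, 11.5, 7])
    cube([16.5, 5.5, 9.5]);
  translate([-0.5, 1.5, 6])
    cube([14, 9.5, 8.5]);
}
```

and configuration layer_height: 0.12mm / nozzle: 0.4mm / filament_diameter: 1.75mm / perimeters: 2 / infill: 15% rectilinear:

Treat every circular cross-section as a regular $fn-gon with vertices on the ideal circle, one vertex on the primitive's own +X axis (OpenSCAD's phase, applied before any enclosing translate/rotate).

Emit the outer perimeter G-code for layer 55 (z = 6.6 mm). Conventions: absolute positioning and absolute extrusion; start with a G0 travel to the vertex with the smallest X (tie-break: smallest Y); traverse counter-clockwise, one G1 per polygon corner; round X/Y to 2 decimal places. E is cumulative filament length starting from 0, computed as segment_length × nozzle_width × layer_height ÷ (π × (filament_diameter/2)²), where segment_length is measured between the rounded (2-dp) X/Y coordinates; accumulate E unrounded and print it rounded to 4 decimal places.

At z = 6.6 mm: the r=5 cylinder gives a regular 8-gon of circumradius 5 (constant along its height); the cube at (-3.5, 11.5) is absent (z outside [7, 16.5]); the cube at (-0.5, 1.5) is present — its section is the full 14×9.5 rectangle; Merging all regions: the regions partially overlap (shared area 12.34 mm²), so overlapping operands fuse into one piece — 1 connected region. The outline is a single polygon with 11 vertices. Extrusion per mm of travel: 0.4 × 0.12 / (π × 0.875²) = 0.019956. Accumulating E over each segment gives final E = 1.2550.

G0 X-5.00 Y0.00 Z6.60
G1 X-3.54 Y-3.54 E0.0764
G1 X0.00 Y-5.00 E0.1528
G1 X3.54 Y-3.54 E0.2293
G1 X5.00 Y0.00 E0.3057
G1 X4.38 Y1.50 E0.3381
G1 X13.50 Y1.50 E0.5201
G1 X13.50 Y11.00 E0.7096
G1 X-0.50 Y11.00 E0.9890
G1 X-0.50 Y4.79 E1.1130
G1 X-3.54 Y3.54 E1.1785
G1 X-5.00 Y0.00 E1.2550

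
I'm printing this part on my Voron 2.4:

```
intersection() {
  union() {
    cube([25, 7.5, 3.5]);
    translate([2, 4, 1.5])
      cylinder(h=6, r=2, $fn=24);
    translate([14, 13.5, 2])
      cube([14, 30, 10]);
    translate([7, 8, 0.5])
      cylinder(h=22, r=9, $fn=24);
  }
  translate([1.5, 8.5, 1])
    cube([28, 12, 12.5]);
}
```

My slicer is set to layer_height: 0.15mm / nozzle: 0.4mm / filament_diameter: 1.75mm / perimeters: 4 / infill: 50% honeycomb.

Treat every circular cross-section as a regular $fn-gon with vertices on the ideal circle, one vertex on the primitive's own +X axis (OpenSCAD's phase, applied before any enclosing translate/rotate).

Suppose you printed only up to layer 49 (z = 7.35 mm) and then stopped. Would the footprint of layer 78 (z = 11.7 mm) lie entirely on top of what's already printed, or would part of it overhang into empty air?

entirely on top

Compare the two slices. At z = 7.35: the cube is not intersected at this z (z outside [0, 3.5]); the r=2 cylinder at (2, 4) gives a regular 24-gon of circumradius 2 (constant along its height) (area = (24/2)·2.000²·sin(360°/24) = 12.42 mm²); the cube at (14, 13.5) (footprint 14×30) is included at this height (area 420.00 mm²); the cylinder at (7, 8): section is a regular 24-gon, circumradius r=9 (area = (24/2)·9.000²·sin(360°/24) = 251.57 mm²); Combining (union): the regions partially overlap — summed areas 684.00 mm² minus the doubly-counted overlap 12.42 mm² gives 671.57 mm² — area = 671.57 mm²; the cube at (1.5, 8.5) is present — its section is the full 28×12 rectangle (area 336.00 mm²); Keeping only the common overlap: the 28×12 cube at (1.5, 8.5) partially overlaps that combined region; clipping to the common part keeps 199.57 mm² — area = 199.57 mm². At z = 11.7: the cube is absent (z outside [0, 3.5]); the cylinder at (2, 4) does not reach this height (z outside [1.5, 7.5]); the cube at (14, 13.5) is present — its section is the full 14×30 rectangle (area 420.00 mm²); the r=9 cylinder at (7, 8) contributes a regular 24-gon of circumradius 9 (area = (24/2)·9.000²·sin(360°/24) = 251.57 mm²); Merging all regions: the regions partially overlap — summed areas 671.57 mm² minus the doubly-counted overlap 0.00 mm² gives 671.57 mm² — area = 671.57 mm²; the 28×12 cube at (1.5, 8.5) contributes its full rectangle (area 336.00 mm²); Taking the intersection: the 28×12 cube at (1.5, 8.5) partially overlaps the result so far; clipping to the common part keeps 199.57 mm² — area = 199.57 mm². Checking containment: the cross-section at z = 11.7 is a subset of the cross-section at z = 7.35.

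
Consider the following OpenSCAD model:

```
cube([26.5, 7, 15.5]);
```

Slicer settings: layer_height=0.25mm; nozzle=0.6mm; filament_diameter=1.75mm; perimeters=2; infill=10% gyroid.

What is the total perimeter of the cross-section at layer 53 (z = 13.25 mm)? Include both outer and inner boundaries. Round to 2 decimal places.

67.00 mm

At z = 13.25 mm: the cube (footprint 26.5×7) is included at this height (perimeter 67.00 mm). Overall, the cross-section is a single solid region. Total boundary length (outer) = 67.00 mm.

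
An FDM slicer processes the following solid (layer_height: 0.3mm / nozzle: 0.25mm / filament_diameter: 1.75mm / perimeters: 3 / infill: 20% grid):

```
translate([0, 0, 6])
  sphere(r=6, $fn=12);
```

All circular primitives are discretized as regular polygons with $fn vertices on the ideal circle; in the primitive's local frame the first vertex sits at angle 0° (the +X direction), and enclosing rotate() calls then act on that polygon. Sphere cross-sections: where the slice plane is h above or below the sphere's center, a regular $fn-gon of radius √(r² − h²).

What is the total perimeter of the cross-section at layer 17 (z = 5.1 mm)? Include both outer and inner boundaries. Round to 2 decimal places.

At z = 5.1 mm: the r=6 sphere contributes a regular 12-gon of circumradius √(6²−0.9²) = 5.932 (perimeter = 2·12·5.932·sin(180°/12) = 36.85 mm). Overall, the cross-section is a single solid region. Total boundary length (outer) = 36.85 mm.

36.85 mm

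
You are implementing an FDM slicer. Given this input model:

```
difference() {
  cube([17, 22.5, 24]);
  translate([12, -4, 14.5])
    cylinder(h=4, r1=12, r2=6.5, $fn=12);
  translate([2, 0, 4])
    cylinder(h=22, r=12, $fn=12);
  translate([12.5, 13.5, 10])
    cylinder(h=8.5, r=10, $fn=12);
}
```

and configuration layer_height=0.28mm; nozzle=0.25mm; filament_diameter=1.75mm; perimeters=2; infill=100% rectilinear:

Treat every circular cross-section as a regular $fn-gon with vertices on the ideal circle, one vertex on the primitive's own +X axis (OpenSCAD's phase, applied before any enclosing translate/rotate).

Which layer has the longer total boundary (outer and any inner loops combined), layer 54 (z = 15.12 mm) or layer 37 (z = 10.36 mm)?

Layer 54 (z = 15.12): the cube (footprint 17×22.5) is included at this height (perimeter 79.00 mm); the cone at (12, -4): at t=0.155 of its height the radius interpolates to r₁+(r₂−r₁)t = 11.148, giving a regular 12-gon of that circumradius (perimeter = 2·12·11.148·sin(180°/12) = 69.24 mm); the cylinder at (2, 0): section is a regular 12-gon, circumradius r=12 (perimeter = 2·12·12.000·sin(180°/12) = 74.54 mm); the r=10 cylinder at (12.5, 13.5) contributes a regular 12-gon of circumradius 10 (perimeter = 2·12·10.000·sin(180°/12) = 62.12 mm); After the difference (first − rest): starting from the 17×22.5 cube, the cone at (12, -4) partially overlaps it — only the 83.14 mm² overlap (of its 372.80 mm²) is removed, clipping the outline; the r=12 cylinder at (2, 0) partially overlaps it — only the 73.68 mm² overlap (of its 432.00 mm²) is removed, clipping the outline; the r=10 cylinder at (12.5, 13.5) partially overlaps it — only the 181.53 mm² overlap (of its 300.00 mm²) is removed, clipping the outline — boundary = 38.14 mm. So its perimeter = 38.14 mm. Layer 37 (z = 10.36): the cube is present — its section is the full 17×22.5 rectangle (perimeter 79.00 mm); the cone at (12, -4) is absent (z outside [14.5, 18.5]); the cylinder at (2, 0): section is a regular 12-gon, circumradius r=12 (perimeter = 2·12·12.000·sin(180°/12) = 74.54 mm); the r=10 cylinder at (12.5, 13.5) gives a regular 12-gon of circumradius 10 (constant along its height) (perimeter = 2·12·10.000·sin(180°/12) = 62.12 mm); Subtracting the remaining from the first: starting from the 17×22.5 cube, the r=12 cylinder at (2, 0) partially overlaps it — only the 131.46 mm² overlap (of its 432.00 mm²) is removed, clipping the outline; the r=10 cylinder at (12.5, 13.5) partially overlaps it — only the 192.07 mm² overlap (of its 300.00 mm²) is removed, clipping the outline — boundary = 53.73 mm. So its perimeter = 53.73 mm. Layer 37 is larger (53.73 vs 38.14 mm).

layer 37 (z = 10.36 mm)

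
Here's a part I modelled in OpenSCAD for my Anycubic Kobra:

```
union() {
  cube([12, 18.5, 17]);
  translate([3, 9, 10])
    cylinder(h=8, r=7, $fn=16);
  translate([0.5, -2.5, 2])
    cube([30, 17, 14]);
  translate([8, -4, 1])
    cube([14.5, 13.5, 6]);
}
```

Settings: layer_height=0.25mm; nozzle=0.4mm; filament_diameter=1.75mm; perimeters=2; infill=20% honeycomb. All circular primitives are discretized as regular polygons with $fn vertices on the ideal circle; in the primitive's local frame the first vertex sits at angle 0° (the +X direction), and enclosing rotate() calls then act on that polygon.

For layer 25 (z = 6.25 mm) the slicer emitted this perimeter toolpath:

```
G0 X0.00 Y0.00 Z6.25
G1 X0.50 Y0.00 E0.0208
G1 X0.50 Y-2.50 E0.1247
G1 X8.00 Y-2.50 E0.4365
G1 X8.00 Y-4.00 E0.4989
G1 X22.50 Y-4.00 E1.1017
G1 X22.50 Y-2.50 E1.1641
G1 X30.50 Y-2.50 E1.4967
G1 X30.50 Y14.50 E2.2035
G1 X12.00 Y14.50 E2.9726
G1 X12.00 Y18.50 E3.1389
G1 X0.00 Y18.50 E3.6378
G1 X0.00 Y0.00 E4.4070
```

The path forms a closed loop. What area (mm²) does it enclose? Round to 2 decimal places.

587.00 mm²

Apply the shoelace formula to the sequence of (X, Y) vertices; enclosed area = 587.00 mm².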